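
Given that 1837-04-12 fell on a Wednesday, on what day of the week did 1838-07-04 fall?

Wednesday

April 12, 1837 → April 12, 1838: 365 days.
April 1838: 30 − 12 = 18 days remain.
Then May (31), June (30): 31 + 30 = 61 days.
July 1–4, 1838: 4 days.
Residual: 83 days.
Total: 448 days.
448 is a multiple of 7, so 1838-07-04 falls on the same weekday: Wednesday.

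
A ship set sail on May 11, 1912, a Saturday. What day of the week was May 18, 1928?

Day-of-year of May 11, 1912: 132.
Day-of-year of May 18, 1928: 139.
1912 has 366 days, so 366 − 132 = 234 days remain in 1912.
Full years 1913–1927: 12 common + 3 leap = 12×365 + 3×366 = 5478 days.
Total: 234 + 5478 + 139 = 5851 days.
5851 mod 7 = 6, so 6 days after Saturday is Friday.

Friday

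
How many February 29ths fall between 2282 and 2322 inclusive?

9

Years divisible by 4 in [2282, 2322]: 2284, 2288, 2292, 2296, 2300, 2304, 2308, 2312, 2316, 2320.
Of these, 2300 is divisible by 100 but not 400, so not leap.
Leap years: 10 − 1 = 9.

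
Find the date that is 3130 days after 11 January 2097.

8 August 2105

Count 3130 days after January 11, 2097:
Day-of-year of January 11, 2097: 11.
Day-of-year of August 8, 2105: 220.
2097 has 365 days, so 365 − 11 = 354 days remain in 2097.
Full years 2098–2104: 6 common + 1 leap = 6×365 + 1×366 = 2556 days.
Total: 354 + 2556 + 220 = 3130 days.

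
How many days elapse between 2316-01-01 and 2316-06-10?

161

January 2316: 31 − 1 = 30 days remain.
Then February 2316 (29), March (31), April (30), May (31): 29 + 31 + 30 + 31 = 121 days.
June 1–10, 2316: 10 days.
Total: 30 + 121 + 10 = 161 days.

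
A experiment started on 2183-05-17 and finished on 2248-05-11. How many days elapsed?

From May 17, 2183 to May 17, 2247: 64 years, of which 15 contain a Feb 29 — 49×365 + 15×366 = 23375 days.
(2200 is not a leap year (divisible by 100 but not 400).)
May 2247: 31 − 17 = 14 days remain.
Then 11 full months totalling 335 days.
May 1–11, 2248: 11 days.
Residual: 360 days.
Total: 23735 days.

23735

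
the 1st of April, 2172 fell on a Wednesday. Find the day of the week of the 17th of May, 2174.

Tuesday

April 2172: 30 − 1 = 29 days remain.
Then 24 full months totalling 730 days.
May 1–17, 2174: 17 days.
Total: 29 + 730 + 17 = 776 days.
776 mod 7 = 6, so 6 days after Wednesday is Tuesday.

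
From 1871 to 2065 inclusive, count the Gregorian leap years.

48

Years divisible by 4: 1872, 1876, …, 2064 — 49 in all.
Of these, 1900 is divisible by 100 but not 400, so not leap.
2000 is divisible by 400, so still leap.
Leap years: 49 − 1 = 48.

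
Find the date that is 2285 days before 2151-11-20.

2145-08-18

Count 2285 days before November 20, 2151:
August 18, 2145 → August 18, 2146: 365 days.
August 18, 2146 → August 18, 2147: 365 days.
August 18, 2147 → August 18, 2148: 366 days (2148 is a leap year).
August 18, 2148 → August 18, 2149: 365 days.
August 18, 2149 → August 18, 2150: 365 days.
August 18, 2150 → August 18, 2151: 365 days.
August 2151: 31 − 18 = 13 days remain.
Then September (30), October (31): 30 + 31 = 61 days.
November 1–20, 2151: 20 days.
Residual: 94 days.
Total: 2285 days.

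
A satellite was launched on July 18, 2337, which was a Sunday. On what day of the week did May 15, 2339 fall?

Monday

July 18, 2337 → July 18, 2338: 365 days.
July 2338: 31 − 18 = 13 days remain.
Then 9 full months totalling 273 days.
May 1–15, 2339: 15 days.
Residual: 301 days.
Total: 666 days.
666 mod 7 = 1, so 1 day after Sunday is Monday.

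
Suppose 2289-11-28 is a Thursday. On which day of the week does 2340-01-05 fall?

From November 28, 2289 to November 28, 2339: 50 years, of which 11 contain a Feb 29 — 39×365 + 11×366 = 18261 days.
(2300 is not a leap year (divisible by 100 but not 400).)
November 2339: 30 − 28 = 2 days remain.
Then December (31): 31 days.
January 1–5, 2340: 5 days.
Residual: 38 days.
Total: 18299 days.
18299 mod 7 = 1, so 1 day after Thursday is Friday.

Friday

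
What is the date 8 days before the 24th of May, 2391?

the 16th of May, 2391

Count 8 days before May 24, 2391:
Within May 2391: 24 − 16 = 8 days.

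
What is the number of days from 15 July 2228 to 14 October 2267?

14335

From July 15, 2228 to July 15, 2267: 39 years, of which 9 contain a Feb 29 — 30×365 + 9×366 = 14244 days.
July 2267: 31 − 15 = 16 days remain.
Then August (31), September (30): 31 + 30 = 61 days.
October 1–14, 2267: 14 days.
Residual: 91 days.
Total: 14335 days.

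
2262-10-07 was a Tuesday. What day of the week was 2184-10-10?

Sunday

Count forward from the earlier date (October 10, 2184) to the later (October 7, 2262):
Day-of-year of October 10, 2184: 284.
Day-of-year of October 7, 2262: 280.
2184 has 366 days, so 366 − 284 = 82 days remain in 2184.
Full years 2185–2261: 59 common + 18 leap = 59×365 + 18×366 = 28123 days.
Total: 82 + 28123 + 280 = 28485 days.
28485 mod 7 = 2, so 2 days before Tuesday is Sunday.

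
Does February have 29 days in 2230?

No

2230 is not a leap year.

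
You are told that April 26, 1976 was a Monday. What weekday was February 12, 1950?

Count forward from the earlier date (February 12, 1950) to the later (April 26, 1976):
Day-of-year of February 12, 1950: 43.
Day-of-year of April 26, 1976: 117.
1950 has 365 days, so 365 − 43 = 322 days remain in 1950.
Full years 1951–1975: 19 common + 6 leap = 19×365 + 6×366 = 9131 days.
Total: 322 + 9131 + 117 = 9570 days.
9570 mod 7 = 1, so 1 day before Monday is Sunday.

Sunday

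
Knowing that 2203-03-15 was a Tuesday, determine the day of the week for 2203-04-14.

March 2203: 31 − 15 = 16 days remain.
April 1–14, 2203: 14 days.
Total: 16 + 14 = 30 days.
30 mod 7 = 2, so 2 days after Tuesday is Thursday.

Thursday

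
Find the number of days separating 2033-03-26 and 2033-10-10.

March 2033: 31 − 26 = 5 days remain.
Then April (30), May (31), June (30), July (31), August (31), September (30): 30 + 31 + 30 + 31 + 31 + 30 = 183 days.
October 1–10, 2033: 10 days.
Total: 5 + 183 + 10 = 198 days.

198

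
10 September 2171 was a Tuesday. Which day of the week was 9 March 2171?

Saturday

Count forward from the earlier date (March 9, 2171) to the later (September 10, 2171):
March 2171: 31 − 9 = 22 days remain.
Then April (30), May (31), June (30), July (31), August (31): 30 + 31 + 30 + 31 + 31 = 153 days.
September 1–10, 2171: 10 days.
Total: 22 + 153 + 10 = 185 days.
185 mod 7 = 3, so 3 days before Tuesday is Saturday.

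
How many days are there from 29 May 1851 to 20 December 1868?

6415

From May 29, 1851 to May 29, 1868: 17 years, of which 5 contain a Feb 29 — 12×365 + 5×366 = 6210 days.
May 1868: 31 − 29 = 2 days remain.
Then June (30), July (31), August (31), September (30), October (31), November (30): 30 + 31 + 31 + 30 + 31 + 30 = 183 days.
December 1–20, 1868: 20 days.
Residual: 205 days.
Total: 6415 days.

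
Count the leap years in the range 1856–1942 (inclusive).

Years divisible by 4: 1856, 1860, …, 1940 — 22 in all.
Of these, 1900 is divisible by 100 but not 400, so not leap.
Leap years: 22 − 1 = 21.

21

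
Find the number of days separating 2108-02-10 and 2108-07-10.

February 2108: 29 − 10 = 19 days remain (2108 is a leap year, so February has 29 days).
Then March (31), April (30), May (31), June (30): 31 + 30 + 31 + 30 = 122 days.
July 1–10, 2108: 10 days.
Total: 19 + 122 + 10 = 151 days.

151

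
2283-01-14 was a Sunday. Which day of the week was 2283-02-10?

Saturday

January 2283: 31 − 14 = 17 days remain.
February 1–10, 2283: 10 days (2283 is not a leap year).
Total: 17 + 10 = 27 days.
27 mod 7 = 6, so 6 days after Sunday is Saturday.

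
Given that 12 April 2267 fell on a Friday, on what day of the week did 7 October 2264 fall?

Friday

Count forward from the earlier date (October 7, 2264) to the later (April 12, 2267):
Day-of-year of October 7, 2264: 281.
Day-of-year of April 12, 2267: 102.
2264 has 366 days, so 366 − 281 = 85 days remain in 2264.
Full years: 2265: 365; 2266: 365. Sum = 730.
Total: 85 + 730 + 102 = 917 days.
917 is a multiple of 7, so 7 October 2264 falls on the same weekday: Friday.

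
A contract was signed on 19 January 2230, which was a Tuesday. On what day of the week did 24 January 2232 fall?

January 19, 2230 → January 19, 2231: 365 days.
January 19, 2231 → January 19, 2232: 365 days.
Within January 2232: 24 − 19 = 5 days.
Total: 735 days.
735 is a multiple of 7, so 24 January 2232 falls on the same weekday: Tuesday.

Tuesday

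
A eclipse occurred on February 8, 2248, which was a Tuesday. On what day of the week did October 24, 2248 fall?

Tuesday

February 2248: 29 − 8 = 21 days remain (2248 is a leap year, so February has 29 days).
Then March (31), April (30), May (31), June (30), July (31), August (31), September (30): 31 + 30 + 31 + 30 + 31 + 31 + 30 = 214 days.
October 1–24, 2248: 24 days.
Total: 21 + 214 + 24 = 259 days.
259 is a multiple of 7, so October 24, 2248 falls on the same weekday: Tuesday.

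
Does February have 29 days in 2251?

2251 is not a leap year.

No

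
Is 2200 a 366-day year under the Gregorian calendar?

No

2200 is not a leap year (divisible by 100 but not 400).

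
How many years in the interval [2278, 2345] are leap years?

Years divisible by 4: 2280, 2284, …, 2344 — 17 in all.
Of these, 2300 is divisible by 100 but not 400, so not leap.
Leap years: 17 − 1 = 16.

16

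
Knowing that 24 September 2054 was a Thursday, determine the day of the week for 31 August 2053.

Sunday

Count forward from the earlier date (August 31, 2053) to the later (September 24, 2054):
Day-of-year of August 31, 2053: 243.
Day-of-year of September 24, 2054: 267.
2053 has 365 days, so 365 − 243 = 122 days remain in 2053.
Total: 122 + 267 = 389 days.
389 mod 7 = 4, so 4 days before Thursday is Sunday.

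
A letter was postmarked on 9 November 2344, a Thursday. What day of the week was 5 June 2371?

Saturday

Day-of-year of November 9, 2344: 314.
Day-of-year of June 5, 2371: 156.
2344 has 366 days, so 366 − 314 = 52 days remain in 2344.
Full years 2345–2370: 20 common + 6 leap = 20×365 + 6×366 = 9496 days.
Total: 52 + 9496 + 156 = 9704 days.
9704 mod 7 = 2, so 2 days after Thursday is Saturday.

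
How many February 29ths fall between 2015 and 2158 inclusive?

35

Years divisible by 4: 2016, 2020, …, 2156 — 36 in all.
Of these, 2100 is divisible by 100 but not 400, so not leap.
Leap years: 36 − 1 = 35.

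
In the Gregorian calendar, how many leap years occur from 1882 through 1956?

Years divisible by 4: 1884, 1888, …, 1956 — 19 in all.
Of these, 1900 is divisible by 100 but not 400, so not leap.
Leap years: 19 − 1 = 18.

18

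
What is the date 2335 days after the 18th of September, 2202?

the 8th of February, 2209

Count 2335 days after September 18, 2202:
Day-of-year of September 18, 2202: 261.
Day-of-year of February 8, 2209: 39.
2202 has 365 days, so 365 − 261 = 104 days remain in 2202.
Full years: 2203: 365; 2204: 366; 2205: 365; 2206: 365; 2207: 365; 2208: 366. Sum = 2192.
Total: 104 + 2192 + 39 = 2335 days.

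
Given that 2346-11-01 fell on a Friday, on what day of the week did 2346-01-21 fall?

Monday

Count forward from the earlier date (January 21, 2346) to the later (November 1, 2346):
January 2346: 31 − 21 = 10 days remain.
Then 9 full months totalling 273 days.
November 1, 2346: 1 day.
Total: 10 + 273 + 1 = 284 days.
284 mod 7 = 4, so 4 days before Friday is Monday.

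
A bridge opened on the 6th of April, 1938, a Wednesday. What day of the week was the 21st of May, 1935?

Count forward from the earlier date (May 21, 1935) to the later (April 6, 1938):
Day-of-year of May 21, 1935: 141.
Day-of-year of April 6, 1938: 96.
1935 has 365 days, so 365 − 141 = 224 days remain in 1935.
Full years: 1936: 366; 1937: 365. Sum = 731.
Total: 224 + 731 + 96 = 1051 days.
1051 mod 7 = 1, so 1 day before Wednesday is Tuesday.

Tuesday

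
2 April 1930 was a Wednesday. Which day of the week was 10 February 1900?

Saturday

Count forward from the earlier date (February 10, 1900) to the later (April 2, 1930):
Day-of-year of February 10, 1900: 41.
Day-of-year of April 2, 1930: 92.
1900 has 365 days, so 365 − 41 = 324 days remain in 1900.
Full years 1901–1929: 22 common + 7 leap = 22×365 + 7×366 = 10592 days.
Total: 324 + 10592 + 92 = 11008 days.
11008 mod 7 = 4, so 4 days before Wednesday is Saturday.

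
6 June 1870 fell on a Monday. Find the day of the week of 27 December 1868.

Sunday

Count forward from the earlier date (December 27, 1868) to the later (June 6, 1870):
December 27, 1868 → December 27, 1869: 365 days.
December 1869: 31 − 27 = 4 days remain.
Then January (31), February 1870 (28), March (31), April (30), May (31): 31 + 28 + 31 + 30 + 31 = 151 days.
June 1–6, 1870: 6 days.
Residual: 161 days.
Total: 526 days.
526 mod 7 = 1, so 1 day before Monday is Sunday.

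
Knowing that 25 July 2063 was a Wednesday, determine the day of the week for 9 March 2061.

Wednesday

Count forward from the earlier date (March 9, 2061) to the later (July 25, 2063):
March 9, 2061 → March 9, 2062: 365 days.
March 9, 2062 → March 9, 2063: 365 days.
March 2063: 31 − 9 = 22 days remain.
Then April (30), May (31), June (30): 30 + 31 + 30 = 91 days.
July 1–25, 2063: 25 days.
Residual: 138 days.
Total: 868 days.
868 is a multiple of 7, so 9 March 2061 falls on the same weekday: Wednesday.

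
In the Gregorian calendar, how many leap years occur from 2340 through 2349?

Years divisible by 4 in [2340, 2349]: 2340, 2344, 2348.
No century exceptions apply. Count: 3.

3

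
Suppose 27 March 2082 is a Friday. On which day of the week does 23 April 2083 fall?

Friday

March 27, 2082 → March 27, 2083: 365 days.
March 2083: 31 − 27 = 4 days remain.
April 1–23, 2083: 23 days.
Residual: 27 days.
Total: 392 days.
392 is a multiple of 7, so 23 April 2083 falls on the same weekday: Friday.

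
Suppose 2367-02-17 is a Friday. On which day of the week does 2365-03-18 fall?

Count forward from the earlier date (March 18, 2365) to the later (February 17, 2367):
March 18, 2365 → March 18, 2366: 365 days.
March 2366: 31 − 18 = 13 days remain.
Then 10 full months totalling 306 days.
February 1–17, 2367: 17 days (2367 is not a leap year).
Residual: 336 days.
Total: 701 days.
701 mod 7 = 1, so 1 day before Friday is Thursday.

Thursday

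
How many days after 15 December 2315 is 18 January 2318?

765

December 15, 2315 → December 15, 2316: 366 days (2316 is a leap year).
December 15, 2316 → December 15, 2317: 365 days.
December 2317: 31 − 15 = 16 days remain.
January 1–18, 2318: 18 days.
Residual: 34 days.
Total: 765 days.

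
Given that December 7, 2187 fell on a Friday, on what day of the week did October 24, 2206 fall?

Friday

Day-of-year of December 7, 2187: 341.
Day-of-year of October 24, 2206: 297.
2187 has 365 days, so 365 − 341 = 24 days remain in 2187.
Full years 2188–2205: 14 common + 4 leap = 14×365 + 4×366 = 6574 days.
Total: 24 + 6574 + 297 = 6895 days.
6895 is a multiple of 7, so October 24, 2206 falls on the same weekday: Friday.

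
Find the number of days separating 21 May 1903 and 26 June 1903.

May 1903: 31 − 21 = 10 days remain.
June 1–26, 1903: 26 days.
Total: 10 + 26 = 36 days.

36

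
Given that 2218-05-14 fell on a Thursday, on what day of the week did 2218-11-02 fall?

Monday

May 2218: 31 − 14 = 17 days remain.
Then June (30), July (31), August (31), September (30), October (31): 30 + 31 + 31 + 30 + 31 = 153 days.
November 1–2, 2218: 2 days.
Total: 17 + 153 + 2 = 172 days.
172 mod 7 = 4, so 4 days after Thursday is Monday.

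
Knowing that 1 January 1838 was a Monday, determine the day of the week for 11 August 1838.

January 1838: 31 − 1 = 30 days remain.
Then February 1838 (28), March (31), April (30), May (31), June (30), July (31): 28 + 31 + 30 + 31 + 30 + 31 = 181 days.
August 1–11, 1838: 11 days.
Total: 30 + 181 + 11 = 222 days.
222 mod 7 = 5, so 5 days after Monday is Saturday.

Saturday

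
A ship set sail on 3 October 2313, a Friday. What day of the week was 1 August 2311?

Count forward from the earlier date (August 1, 2311) to the later (October 3, 2313):
August 1, 2311 → August 1, 2312: 366 days (2312 is a leap year).
August 1, 2312 → August 1, 2313: 365 days.
August 2313: 31 − 1 = 30 days remain.
Then September (30): 30 days.
October 1–3, 2313: 3 days.
Residual: 63 days.
Total: 794 days.
794 mod 7 = 3, so 3 days before Friday is Tuesday.

Tuesday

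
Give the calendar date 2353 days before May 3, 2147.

November 22, 2140

Count 2353 days before May 3, 2147:
November 22, 2140 → November 22, 2141: 365 days.
November 22, 2141 → November 22, 2142: 365 days.
November 22, 2142 → November 22, 2143: 365 days.
November 22, 2143 → November 22, 2144: 366 days (2144 is a leap year).
November 22, 2144 → November 22, 2145: 365 days.
November 22, 2145 → November 22, 2146: 365 days.
November 2146: 30 − 22 = 8 days remain.
Then December (31), January (31), February 2147 (28), March (31), April (30): 31 + 31 + 28 + 31 + 30 = 151 days.
May 1–3, 2147: 3 days.
Residual: 162 days.
Total: 2353 days.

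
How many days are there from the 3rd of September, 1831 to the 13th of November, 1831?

September 1831: 30 − 3 = 27 days remain.
Then October (31): 31 days.
November 1–13, 1831: 13 days.
Total: 27 + 31 + 13 = 71 days.

71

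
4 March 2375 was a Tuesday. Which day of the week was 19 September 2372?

Count forward from the earlier date (September 19, 2372) to the later (March 4, 2375):
September 19, 2372 → September 19, 2373: 365 days.
September 19, 2373 → September 19, 2374: 365 days.
September 2374: 30 − 19 = 11 days remain.
Then October (31), November (30), December (31), January (31), February 2375 (28): 31 + 30 + 31 + 31 + 28 = 151 days.
March 1–4, 2375: 4 days.
Residual: 166 days.
Total: 896 days.
896 is a multiple of 7, so 19 September 2372 falls on the same weekday: Tuesday.

Tuesday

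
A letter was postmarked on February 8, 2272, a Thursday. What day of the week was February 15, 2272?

Thursday

Within February 2272: 15 − 8 = 7 days.
7 is a multiple of 7, so February 15, 2272 falls on the same weekday: Thursday.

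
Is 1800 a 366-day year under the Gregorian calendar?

No

1800 is not a leap year (divisible by 100 but not 400).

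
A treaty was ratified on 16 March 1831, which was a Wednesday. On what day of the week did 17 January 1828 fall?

Count forward from the earlier date (January 17, 1828) to the later (March 16, 1831):
Day-of-year of January 17, 1828: 17.
Day-of-year of March 16, 1831: 75.
1828 has 366 days, so 366 − 17 = 349 days remain in 1828.
Full years: 1829: 365; 1830: 365. Sum = 730.
Total: 349 + 730 + 75 = 1154 days.
1154 mod 7 = 6, so 6 days before Wednesday is Thursday.

Thursday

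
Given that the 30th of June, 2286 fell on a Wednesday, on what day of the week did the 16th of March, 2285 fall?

Monday

Count forward from the earlier date (March 16, 2285) to the later (June 30, 2286):
March 16, 2285 → March 16, 2286: 365 days.
March 2286: 31 − 16 = 15 days remain.
Then April (30), May (31): 30 + 31 = 61 days.
June 1–30, 2286: 30 days.
Residual: 106 days.
Total: 471 days.
471 mod 7 = 2, so 2 days before Wednesday is Monday.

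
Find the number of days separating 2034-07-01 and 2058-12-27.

Day-of-year of July 1, 2034: 182.
Day-of-year of December 27, 2058: 361.
2034 has 365 days, so 365 − 182 = 183 days remain in 2034.
Full years 2035–2057: 17 common + 6 leap = 17×365 + 6×366 = 8401 days.
Total: 183 + 8401 + 361 = 8945 days.

8945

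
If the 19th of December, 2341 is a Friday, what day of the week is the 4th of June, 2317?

Monday

Count forward from the earlier date (June 4, 2317) to the later (December 19, 2341):
From June 4, 2317 to June 4, 2341: 24 years, of which 6 contain a Feb 29 — 18×365 + 6×366 = 8766 days.
June 2341: 30 − 4 = 26 days remain.
Then July (31), August (31), September (30), October (31), November (30): 31 + 31 + 30 + 31 + 30 = 153 days.
December 1–19, 2341: 19 days.
Residual: 198 days.
Total: 8964 days.
8964 mod 7 = 4, so 4 days before Friday is Monday.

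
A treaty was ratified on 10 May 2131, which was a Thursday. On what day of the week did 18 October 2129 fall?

Count forward from the earlier date (October 18, 2129) to the later (May 10, 2131):
October 18, 2129 → October 18, 2130: 365 days.
October 2130: 31 − 18 = 13 days remain.
Then November (30), December (31), January (31), February 2131 (28), March (31), April (30): 30 + 31 + 31 + 28 + 31 + 30 = 181 days.
May 1–10, 2131: 10 days.
Residual: 204 days.
Total: 569 days.
569 mod 7 = 2, so 2 days before Thursday is Tuesday.

Tuesday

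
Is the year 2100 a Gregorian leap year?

2100 is not a leap year (divisible by 100 but not 400).

No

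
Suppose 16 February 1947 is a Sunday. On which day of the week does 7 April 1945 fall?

Count forward from the earlier date (April 7, 1945) to the later (February 16, 1947):
April 7, 1945 → April 7, 1946: 365 days.
April 1946: 30 − 7 = 23 days remain.
Then 9 full months totalling 276 days.
February 1–16, 1947: 16 days (1947 is not a leap year).
Residual: 315 days.
Total: 680 days.
680 mod 7 = 1, so 1 day before Sunday is Saturday.

Saturday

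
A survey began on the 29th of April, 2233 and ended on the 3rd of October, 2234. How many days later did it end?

April 2233: 30 − 29 = 1 day remains.
Then 17 full months totalling 518 days.
October 1–3, 2234: 3 days.
Total: 1 + 518 + 3 = 522 days.

522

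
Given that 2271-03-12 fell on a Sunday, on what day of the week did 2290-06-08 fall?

Day-of-year of March 12, 2271: 71.
Day-of-year of June 8, 2290: 159.
2271 has 365 days, so 365 − 71 = 294 days remain in 2271.
Full years 2272–2289: 13 common + 5 leap = 13×365 + 5×366 = 6575 days.
Total: 294 + 6575 + 159 = 7028 days.
7028 is a multiple of 7, so 2290-06-08 falls on the same weekday: Sunday.

Sunday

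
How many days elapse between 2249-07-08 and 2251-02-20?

592

July 2249: 31 − 8 = 23 days remain.
Then 18 full months totalling 549 days.
February 1–20, 2251: 20 days (2251 is not a leap year).
Total: 23 + 549 + 20 = 592 days.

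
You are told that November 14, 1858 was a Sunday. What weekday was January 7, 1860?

Saturday

November 14, 1858 → November 14, 1859: 365 days.
November 1859: 30 − 14 = 16 days remain.
Then December (31): 31 days.
January 1–7, 1860: 7 days.
Residual: 54 days.
Total: 419 days.
419 mod 7 = 6, so 6 days after Sunday is Saturday.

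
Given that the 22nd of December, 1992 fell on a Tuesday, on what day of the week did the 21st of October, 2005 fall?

Friday

From December 22, 1992 to December 22, 2004: 12 years, of which 3 contain a Feb 29 — 9×365 + 3×366 = 4383 days.
(2000 is a leap year (divisible by 400).)
December 2004: 31 − 22 = 9 days remain.
Then 9 full months totalling 273 days.
October 1–21, 2005: 21 days.
Residual: 303 days.
Total: 4686 days.
4686 mod 7 = 3, so 3 days after Tuesday is Friday.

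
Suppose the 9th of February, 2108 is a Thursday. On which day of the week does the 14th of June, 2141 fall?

Wednesday

Day-of-year of February 9, 2108: 40.
Day-of-year of June 14, 2141: 165.
2108 has 366 days, so 366 − 40 = 326 days remain in 2108.
Full years 2109–2140: 24 common + 8 leap = 24×365 + 8×366 = 11688 days.
Total: 326 + 11688 + 165 = 12179 days.
12179 mod 7 = 6, so 6 days after Thursday is Wednesday.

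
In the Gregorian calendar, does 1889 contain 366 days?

1889 is not a leap year.

No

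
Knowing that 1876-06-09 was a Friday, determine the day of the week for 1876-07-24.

June 1876: 30 − 9 = 21 days remain.
July 1–24, 1876: 24 days.
Total: 21 + 24 = 45 days.
45 mod 7 = 3, so 3 days after Friday is Monday.

Monday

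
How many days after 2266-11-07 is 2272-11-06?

November 7, 2266 → November 7, 2267: 365 days.
November 7, 2267 → November 7, 2268: 366 days (2268 is a leap year).
November 7, 2268 → November 7, 2269: 365 days.
November 7, 2269 → November 7, 2270: 365 days.
November 7, 2270 → November 7, 2271: 365 days.
November 2271: 30 − 7 = 23 days remain.
Then 11 full months totalling 336 days.
November 1–6, 2272: 6 days.
Residual: 365 days.
Total: 2191 days.

2191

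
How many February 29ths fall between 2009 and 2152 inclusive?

Years divisible by 4: 2012, 2016, …, 2152 — 36 in all.
Of these, 2100 is divisible by 100 but not 400, so not leap.
Leap years: 36 − 1 = 35.

35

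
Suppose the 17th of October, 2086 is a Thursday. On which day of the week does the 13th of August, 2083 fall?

Count forward from the earlier date (August 13, 2083) to the later (October 17, 2086):
August 13, 2083 → August 13, 2084: 366 days (2084 is a leap year).
August 13, 2084 → August 13, 2085: 365 days.
August 13, 2085 → August 13, 2086: 365 days.
August 2086: 31 − 13 = 18 days remain.
Then September (30): 30 days.
October 1–17, 2086: 17 days.
Residual: 65 days.
Total: 1161 days.
1161 mod 7 = 6, so 6 days before Thursday is Friday.

Friday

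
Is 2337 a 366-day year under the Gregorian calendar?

No

2337 is not a leap year.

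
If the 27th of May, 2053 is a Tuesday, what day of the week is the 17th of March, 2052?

Sunday

Count forward from the earlier date (March 17, 2052) to the later (May 27, 2053):
March 17, 2052 → March 17, 2053: 365 days.
March 2053: 31 − 17 = 14 days remain.
Then April (30): 30 days.
May 1–27, 2053: 27 days.
Residual: 71 days.
Total: 436 days.
436 mod 7 = 2, so 2 days before Tuesday is Sunday.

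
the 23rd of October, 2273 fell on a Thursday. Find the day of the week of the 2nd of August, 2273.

Saturday

Count forward from the earlier date (August 2, 2273) to the later (October 23, 2273):
August 2273: 31 − 2 = 29 days remain.
Then September (30): 30 days.
October 1–23, 2273: 23 days.
Total: 29 + 30 + 23 = 82 days.
82 mod 7 = 5, so 5 days before Thursday is Saturday.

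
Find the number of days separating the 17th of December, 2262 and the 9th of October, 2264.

Day-of-year of December 17, 2262: 351.
Day-of-year of October 9, 2264: 283.
2262 has 365 days, so 365 − 351 = 14 days remain in 2262.
Full years: 2263: 365. Sum = 365.
Total: 14 + 365 + 283 = 662 days.

662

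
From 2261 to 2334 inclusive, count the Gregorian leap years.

Years divisible by 4: 2264, 2268, …, 2332 — 18 in all.
Of these, 2300 is divisible by 100 but not 400, so not leap.
Leap years: 18 − 1 = 17.

17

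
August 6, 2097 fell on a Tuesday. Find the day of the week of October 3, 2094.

Sunday

Count forward from the earlier date (October 3, 2094) to the later (August 6, 2097):
October 3, 2094 → October 3, 2095: 365 days.
October 3, 2095 → October 3, 2096: 366 days (2096 is a leap year).
October 2096: 31 − 3 = 28 days remain.
Then 9 full months totalling 273 days.
August 1–6, 2097: 6 days.
Residual: 307 days.
Total: 1038 days.
1038 mod 7 = 2, so 2 days before Tuesday is Sunday.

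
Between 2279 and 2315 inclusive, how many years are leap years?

8

Years divisible by 4 in [2279, 2315]: 2280, 2284, 2288, 2292, 2296, 2300, 2304, 2308, 2312.
Of these, 2300 is divisible by 100 but not 400, so not leap.
Leap years: 9 − 1 = 8.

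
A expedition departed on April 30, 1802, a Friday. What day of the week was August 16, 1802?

April 1802: 30 − 30 = 0 days remain.
Then May (31), June (30), July (31): 31 + 30 + 31 = 92 days.
August 1–16, 1802: 16 days.
Total: 0 + 92 + 16 = 108 days.
108 mod 7 = 3, so 3 days after Friday is Monday.

Monday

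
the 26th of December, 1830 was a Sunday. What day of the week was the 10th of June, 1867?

From December 26, 1830 to December 26, 1866: 36 years, of which 9 contain a Feb 29 — 27×365 + 9×366 = 13149 days.
December 1866: 31 − 26 = 5 days remain.
Then January (31), February 1867 (28), March (31), April (30), May (31): 31 + 28 + 31 + 30 + 31 = 151 days.
June 1–10, 1867: 10 days.
Residual: 166 days.
Total: 13315 days.
13315 mod 7 = 1, so 1 day after Sunday is Monday.

Monday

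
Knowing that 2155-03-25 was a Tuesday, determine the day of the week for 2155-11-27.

March 2155: 31 − 25 = 6 days remain.
Then April (30), May (31), June (30), July (31), August (31), September (30), October (31): 30 + 31 + 30 + 31 + 31 + 30 + 31 = 214 days.
November 1–27, 2155: 27 days.
Total: 6 + 214 + 27 = 247 days.
247 mod 7 = 2, so 2 days after Tuesday is Thursday.

Thursday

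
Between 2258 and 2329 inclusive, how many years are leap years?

17

Years divisible by 4: 2260, 2264, …, 2328 — 18 in all.
Of these, 2300 is divisible by 100 but not 400, so not leap.
Leap years: 18 − 1 = 17.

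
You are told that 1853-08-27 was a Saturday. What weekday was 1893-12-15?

Day-of-year of August 27, 1853: 239.
Day-of-year of December 15, 1893: 349.
1853 has 365 days, so 365 − 239 = 126 days remain in 1853.
Full years 1854–1892: 29 common + 10 leap = 29×365 + 10×366 = 14245 days.
Total: 126 + 14245 + 349 = 14720 days.
14720 mod 7 = 6, so 6 days after Saturday is Friday.

Friday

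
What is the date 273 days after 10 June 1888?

10 March 1889

Count 273 days after June 10, 1888:
June 1888: 30 − 10 = 20 days remain.
Then July (31), August (31), September (30), October (31), November (30), December (31), January (31), February 1889 (28): 31 + 31 + 30 + 31 + 30 + 31 + 31 + 28 = 243 days.
March 1–10, 1889: 10 days.
Residual: 273 days.
Total: 273 days.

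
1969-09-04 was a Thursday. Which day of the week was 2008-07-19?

Saturday

Day-of-year of September 4, 1969: 247.
Day-of-year of July 19, 2008: 201.
1969 has 365 days, so 365 − 247 = 118 days remain in 1969.
Full years 1970–2007: 29 common + 9 leap = 29×365 + 9×366 = 13879 days.
Total: 118 + 13879 + 201 = 14198 days.
14198 mod 7 = 2, so 2 days after Thursday is Saturday.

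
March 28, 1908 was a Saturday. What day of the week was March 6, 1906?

Count forward from the earlier date (March 6, 1906) to the later (March 28, 1908):
Day-of-year of March 6, 1906: 65.
Day-of-year of March 28, 1908: 88.
1906 has 365 days, so 365 − 65 = 300 days remain in 1906.
Full years: 1907: 365. Sum = 365.
Total: 300 + 365 + 88 = 753 days.
753 mod 7 = 4, so 4 days before Saturday is Tuesday.

Tuesday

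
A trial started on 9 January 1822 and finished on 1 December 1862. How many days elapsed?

14936

Day-of-year of January 9, 1822: 9.
Day-of-year of December 1, 1862: 335.
1822 has 365 days, so 365 − 9 = 356 days remain in 1822.
Full years 1823–1861: 29 common + 10 leap = 29×365 + 10×366 = 14245 days.
Total: 356 + 14245 + 335 = 14936 days.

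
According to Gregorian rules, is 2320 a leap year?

2320 is a leap year.

Yes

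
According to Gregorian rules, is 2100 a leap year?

No

2100 is not a leap year (divisible by 100 but not 400).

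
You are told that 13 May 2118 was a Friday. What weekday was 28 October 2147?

Day-of-year of May 13, 2118: 133.
Day-of-year of October 28, 2147: 301.
2118 has 365 days, so 365 − 133 = 232 days remain in 2118.
Full years 2119–2146: 21 common + 7 leap = 21×365 + 7×366 = 10227 days.
Total: 232 + 10227 + 301 = 10760 days.
10760 mod 7 = 1, so 1 day after Friday is Saturday.

Saturday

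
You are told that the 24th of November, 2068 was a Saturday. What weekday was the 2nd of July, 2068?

Monday

Count forward from the earlier date (July 2, 2068) to the later (November 24, 2068):
July 2068: 31 − 2 = 29 days remain.
Then August (31), September (30), October (31): 31 + 30 + 31 = 92 days.
November 1–24, 2068: 24 days.
Total: 29 + 92 + 24 = 145 days.
145 mod 7 = 5, so 5 days before Saturday is Monday.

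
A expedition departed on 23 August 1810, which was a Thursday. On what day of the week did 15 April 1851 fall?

Day-of-year of August 23, 1810: 235.
Day-of-year of April 15, 1851: 105.
1810 has 365 days, so 365 − 235 = 130 days remain in 1810.
Full years 1811–1850: 30 common + 10 leap = 30×365 + 10×366 = 14610 days.
Total: 130 + 14610 + 105 = 14845 days.
14845 mod 7 = 5, so 5 days after Thursday is Tuesday.

Tuesday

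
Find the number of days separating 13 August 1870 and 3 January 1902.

Day-of-year of August 13, 1870: 225.
Day-of-year of January 3, 1902: 3.
1870 has 365 days, so 365 − 225 = 140 days remain in 1870.
Full years 1871–1901: 24 common + 7 leap = 24×365 + 7×366 = 11322 days.
Total: 140 + 11322 + 3 = 11465 days.

11465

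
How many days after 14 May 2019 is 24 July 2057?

From May 14, 2019 to May 14, 2057: 38 years, of which 10 contain a Feb 29 — 28×365 + 10×366 = 13880 days.
May 2057: 31 − 14 = 17 days remain.
Then June (30): 30 days.
July 1–24, 2057: 24 days.
Residual: 71 days.
Total: 13951 days.

13951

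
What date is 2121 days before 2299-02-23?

2293-05-04

Count 2121 days before February 23, 2299:
May 4, 2293 → May 4, 2294: 365 days.
May 4, 2294 → May 4, 2295: 365 days.
May 4, 2295 → May 4, 2296: 366 days (2296 is a leap year).
May 4, 2296 → May 4, 2297: 365 days.
May 4, 2297 → May 4, 2298: 365 days.
May 2298: 31 − 4 = 27 days remain.
Then June (30), July (31), August (31), September (30), October (31), November (30), December (31), January (31): 30 + 31 + 31 + 30 + 31 + 30 + 31 + 31 = 245 days.
February 1–23, 2299: 23 days (2299 is not a leap year).
Residual: 295 days.
Total: 2121 days.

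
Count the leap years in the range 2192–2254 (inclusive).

15

Years divisible by 4: 2192, 2196, …, 2252 — 16 in all.
Of these, 2200 is divisible by 100 but not 400, so not leap.
Leap years: 16 − 1 = 15.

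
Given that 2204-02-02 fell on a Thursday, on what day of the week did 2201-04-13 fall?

Count forward from the earlier date (April 13, 2201) to the later (February 2, 2204):
Day-of-year of April 13, 2201: 103.
Day-of-year of February 2, 2204: 33.
2201 has 365 days, so 365 − 103 = 262 days remain in 2201.
Full years: 2202: 365; 2203: 365. Sum = 730.
Total: 262 + 730 + 33 = 1025 days.
1025 mod 7 = 3, so 3 days before Thursday is Monday.

Monday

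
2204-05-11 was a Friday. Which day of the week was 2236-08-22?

From May 11, 2204 to May 11, 2236: 32 years, of which 8 contain a Feb 29 — 24×365 + 8×366 = 11688 days.
May 2236: 31 − 11 = 20 days remain.
Then June (30), July (31): 30 + 31 = 61 days.
August 1–22, 2236: 22 days.
Residual: 103 days.
Total: 11791 days.
11791 mod 7 = 3, so 3 days after Friday is Monday.

Monday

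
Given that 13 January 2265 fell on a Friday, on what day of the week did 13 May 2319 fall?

Tuesday

From January 13, 2265 to January 13, 2319: 54 years, of which 12 contain a Feb 29 — 42×365 + 12×366 = 19722 days.
(2300 is not a leap year (divisible by 100 but not 400).)
January 2319: 31 − 13 = 18 days remain.
Then February 2319 (28), March (31), April (30): 28 + 31 + 30 = 89 days.
May 1–13, 2319: 13 days.
Residual: 120 days.
Total: 19842 days.
19842 mod 7 = 4, so 4 days after Friday is Tuesday.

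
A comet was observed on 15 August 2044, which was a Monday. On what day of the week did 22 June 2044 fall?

Wednesday

Count forward from the earlier date (June 22, 2044) to the later (August 15, 2044):
June 2044: 30 − 22 = 8 days remain.
Then July (31): 31 days.
August 1–15, 2044: 15 days.
Total: 8 + 31 + 15 = 54 days.
54 mod 7 = 5, so 5 days before Monday is Wednesday.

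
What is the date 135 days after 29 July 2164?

11 December 2164

Count 135 days after July 29, 2164:
July 2164: 31 − 29 = 2 days remain.
Then August (31), September (30), October (31), November (30): 31 + 30 + 31 + 30 = 122 days.
December 1–11, 2164: 11 days.
Total: 2 + 122 + 11 = 135 days.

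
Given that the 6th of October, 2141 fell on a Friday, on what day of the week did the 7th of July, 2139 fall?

Count forward from the earlier date (July 7, 2139) to the later (October 6, 2141):
July 7, 2139 → July 7, 2140: 366 days (2140 is a leap year).
July 7, 2140 → July 7, 2141: 365 days.
July 2141: 31 − 7 = 24 days remain.
Then August (31), September (30): 31 + 30 = 61 days.
October 1–6, 2141: 6 days.
Residual: 91 days.
Total: 822 days.
822 mod 7 = 3, so 3 days before Friday is Tuesday.

Tuesday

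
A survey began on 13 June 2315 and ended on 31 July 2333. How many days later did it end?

From June 13, 2315 to June 13, 2333: 18 years, of which 5 contain a Feb 29 — 13×365 + 5×366 = 6575 days.
June 2333: 30 − 13 = 17 days remain.
July 1–31, 2333: 31 days.
Residual: 48 days.
Total: 6623 days.

6623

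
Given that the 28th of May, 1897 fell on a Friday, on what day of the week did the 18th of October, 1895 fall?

Friday

Count forward from the earlier date (October 18, 1895) to the later (May 28, 1897):
October 18, 1895 → October 18, 1896: 366 days (1896 is a leap year).
October 1896: 31 − 18 = 13 days remain.
Then November (30), December (31), January (31), February 1897 (28), March (31), April (30): 30 + 31 + 31 + 28 + 31 + 30 = 181 days.
May 1–28, 1897: 28 days.
Residual: 222 days.
Total: 588 days.
588 is a multiple of 7, so the 18th of October, 1895 falls on the same weekday: Friday.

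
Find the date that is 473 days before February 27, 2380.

November 11, 2378

Count 473 days before February 27, 2380:
November 11, 2378 → November 11, 2379: 365 days.
November 2379: 30 − 11 = 19 days remain.
Then December (31), January (31): 31 + 31 = 62 days.
February 1–27, 2380: 27 days (2380 is a leap year).
Residual: 108 days.
Total: 473 days.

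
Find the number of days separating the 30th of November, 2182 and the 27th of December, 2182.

November 2182: 30 − 30 = 0 days remain.
December 1–27, 2182: 27 days.
Total: 0 + 27 = 27 days.

27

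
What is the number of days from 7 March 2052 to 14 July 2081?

10721

Day-of-year of March 7, 2052: 67.
Day-of-year of July 14, 2081: 195.
2052 has 366 days, so 366 − 67 = 299 days remain in 2052.
Full years 2053–2080: 21 common + 7 leap = 21×365 + 7×366 = 10227 days.
Total: 299 + 10227 + 195 = 10721 days.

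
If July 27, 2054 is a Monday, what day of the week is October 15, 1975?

Wednesday

Count forward from the earlier date (October 15, 1975) to the later (July 27, 2054):
From October 15, 1975 to October 15, 2053: 78 years, of which 20 contain a Feb 29 — 58×365 + 20×366 = 28490 days.
(2000 is a leap year (divisible by 400).)
October 2053: 31 − 15 = 16 days remain.
Then November (30), December (31), January (31), February 2054 (28), March (31), April (30), May (31), June (30): 30 + 31 + 31 + 28 + 31 + 30 + 31 + 30 = 242 days.
July 1–27, 2054: 27 days.
Residual: 285 days.
Total: 28775 days.
28775 mod 7 = 5, so 5 days before Monday is Wednesday.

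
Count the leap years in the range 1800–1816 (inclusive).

Years divisible by 4 in [1800, 1816]: 1800, 1804, 1808, 1812, 1816.
Of these, 1800 is divisible by 100 but not 400, so not leap.
Leap years: 5 − 1 = 4.

4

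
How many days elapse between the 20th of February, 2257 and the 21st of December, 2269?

4687

From February 20, 2257 to February 20, 2269: 12 years, of which 3 contain a Feb 29 — 9×365 + 3×366 = 4383 days.
February 2269: 28 − 20 = 8 days remain (2269 is not a leap year, so February has 28 days).
Then 9 full months totalling 275 days.
December 1–21, 2269: 21 days.
Residual: 304 days.
Total: 4687 days.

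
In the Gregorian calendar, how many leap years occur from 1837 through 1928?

22

Years divisible by 4: 1840, 1844, …, 1928 — 23 in all.
Of these, 1900 is divisible by 100 but not 400, so not leap.
Leap years: 23 − 1 = 22.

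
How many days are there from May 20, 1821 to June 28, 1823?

769

May 1821: 31 − 20 = 11 days remain.
Then 24 full months totalling 730 days.
June 1–28, 1823: 28 days.
Total: 11 + 730 + 28 = 769 days.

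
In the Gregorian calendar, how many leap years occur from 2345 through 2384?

Years divisible by 4 in [2345, 2384]: 2348, 2352, 2356, 2360, 2364, 2368, 2372, 2376, 2380, 2384.
No century exceptions apply. Count: 10.

10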